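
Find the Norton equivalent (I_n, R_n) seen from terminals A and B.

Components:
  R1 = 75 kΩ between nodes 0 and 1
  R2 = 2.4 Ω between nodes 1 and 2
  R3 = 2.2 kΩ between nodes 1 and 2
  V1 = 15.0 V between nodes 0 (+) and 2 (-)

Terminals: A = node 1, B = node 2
Find the Thévenin equivalent first; then I_n = V_th/R_th and R_n = R_th.
Step 1 — V_th is the open-circuit voltage V_A - V_B (nothing connected across the terminals).
Nodal analysis, taking node 2 as the 0 V reference.
Source V1 fixes V_0 = 15 V.
KCL at each unknown node (sum of currents leaving = 0; resistances in Ω):
  Node 1: (V_1 - 15)/75000 + (V_1 - 0)/2.4 + (V_1 - 0)/2200 = 0
Collecting terms: 0.4171 × V_1 = 0.0002  =>  V_1 = 0.0004795 V
V_th = V_1 - V_2 = 0.0004795 - 0 = 0.0004795 V
Step 2 — R_th: zero the source — replace V1 by a short circuit (node 2 merges into node 0) — and find the resistance seen between A (node 1) and B (node 0).
Reduce the network between node 1 (A) and node 0 (B) by series/parallel combination:
  Rp1 = R1 ‖ R2 ‖ R3 (parallel, all between nodes 0 and 1) = 1/(1/75000 + 1/2.4 + 1/2200) = 2.397 Ω
R_th = 2.397 Ω
I_n = V_th/R_th = 0.0004795/2.397 = 0.0002 A, and R_n = R_th = 2.397 Ω

Final answer: I_n = 0.0002 A, R_n = 2.397 Ω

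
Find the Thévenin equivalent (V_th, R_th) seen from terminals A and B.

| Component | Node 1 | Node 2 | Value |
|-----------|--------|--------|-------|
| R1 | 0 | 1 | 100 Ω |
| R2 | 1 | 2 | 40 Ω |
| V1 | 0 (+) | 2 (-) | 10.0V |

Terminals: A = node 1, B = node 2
Step 1 — V_th is the open-circuit voltage V_A - V_B (nothing connected across the terminals).
Nodal analysis, taking node 2 as the 0 V reference.
Source V1 fixes V_0 = 10 V.
KCL at each unknown node (sum of currents leaving = 0; resistances in Ω):
  Node 1: (V_1 - 10)/100 + (V_1 - 0)/40 = 0
Collecting terms: 0.035 × V_1 = 0.1  =>  V_1 = 2.857 V
V_th = V_1 - V_2 = 2.857 - 0 = 2.857 V
Step 2 — R_th: zero the source — replace V1 by a short circuit (node 2 merges into node 0) — and find the resistance seen between A (node 1) and B (node 0).
Reduce the network between node 1 (A) and node 0 (B) by series/parallel combination:
  Rp1 = R1 ‖ R2 (parallel, both between nodes 0 and 1) = 1/(1/100 + 1/40) = 28.57 Ω
R_th = 28.57 Ω

Final answer: V_th = 2.857 V, R_th = 28.57 Ω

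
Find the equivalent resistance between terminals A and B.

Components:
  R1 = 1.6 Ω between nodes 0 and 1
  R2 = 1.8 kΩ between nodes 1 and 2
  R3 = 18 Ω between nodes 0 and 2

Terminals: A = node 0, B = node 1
Reduce the network between node 0 (A) and node 1 (B) by series/parallel combination:
  Rs1 = R3 + R2 (series, joined only at node 2) = 18 + 1800 = 1818 Ω
  Rp1 = R1 ‖ Rs1 (parallel, both between nodes 0 and 1) = 1/(1/1.6 + 1/1818) = 1.599 Ω
R_eq = 1.599 Ω

Final answer: 1.599 Ω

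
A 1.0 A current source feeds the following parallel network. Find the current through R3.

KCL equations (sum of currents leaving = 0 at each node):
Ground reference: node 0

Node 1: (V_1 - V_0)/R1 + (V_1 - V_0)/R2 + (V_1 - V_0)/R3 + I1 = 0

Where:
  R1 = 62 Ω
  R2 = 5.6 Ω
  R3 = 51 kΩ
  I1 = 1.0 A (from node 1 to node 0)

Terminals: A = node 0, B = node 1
All resistors sit directly between nodes 0 and 1, so they are in parallel and share one voltage V; the full source current 1 A splits among them.
1/R_par = 1/62 + 1/5.6 + 1/51000 = 0.1947 S  =>  R_par = 5.136 Ω
V = I × R_par = 1 × 5.136 = 5.136 V
I_R3 = V/R3 = 5.136/51000 = 0.0001007 A

Final answer: 0.0001007 A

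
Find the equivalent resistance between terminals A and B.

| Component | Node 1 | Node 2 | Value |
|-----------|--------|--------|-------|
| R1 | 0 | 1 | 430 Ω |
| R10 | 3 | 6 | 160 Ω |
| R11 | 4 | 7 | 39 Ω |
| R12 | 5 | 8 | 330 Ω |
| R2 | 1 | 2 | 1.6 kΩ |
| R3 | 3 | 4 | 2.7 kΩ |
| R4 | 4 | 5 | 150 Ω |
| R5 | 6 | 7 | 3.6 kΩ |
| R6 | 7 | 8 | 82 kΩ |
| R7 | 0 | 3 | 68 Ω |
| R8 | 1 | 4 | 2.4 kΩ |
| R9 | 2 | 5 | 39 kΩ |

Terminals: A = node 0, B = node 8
The network is not a plain series/parallel combination. Inject a 1 A test current into terminal A (node 0) and return it from terminal B (node 8); then R_eq = V_A / (1 A).
Nodal analysis, taking node 8 as the 0 V reference.
Current source I_test pushes 1 A into node 0 and draws it out of node 8.
KCL at each unknown node (sum of currents leaving = 0; resistances in Ω):
  Node 0: (V_0 - V_1)/430 + (V_0 - V_3)/68 - 1 = 0
  Node 1: (V_1 - V_0)/430 + (V_1 - V_2)/1600 + (V_1 - V_4)/2400 = 0
  Node 2: (V_2 - V_1)/1600 + (V_2 - V_5)/39000 = 0
  Node 3: (V_3 - V_0)/68 + (V_3 - V_4)/2700 + (V_3 - V_6)/160 = 0
  Node 4: (V_4 - V_1)/2400 + (V_4 - V_3)/2700 + (V_4 - V_5)/150 + (V_4 - V_7)/39 = 0
  Node 5: (V_5 - V_2)/39000 + (V_5 - V_4)/150 + (V_5 - 0)/330 = 0
  Node 6: (V_6 - V_3)/160 + (V_6 - V_7)/3600 = 0
  Node 7: (V_7 - V_4)/39 + (V_7 - V_6)/3600 + (V_7 - 0)/82000 = 0
Collecting terms (coefficients in siemens):
  0.01703·V_0 - 0.002326·V_1 - 0.01471·V_3 = 1
  0.003367·V_1 - 0.002326·V_0 - 0.000625·V_2 - 0.0004167·V_4 = 0
  0.0006506·V_2 - 0.000625·V_1 - 0.00002564·V_5 = 0
  0.02133·V_3 - 0.01471·V_0 - 0.0003704·V_4 - 0.00625·V_6 = 0
  0.03309·V_4 - 0.0004167·V_1 - 0.0003704·V_3 - 0.006667·V_5 - 0.02564·V_7 = 0
  0.009723·V_5 - 0.00002564·V_2 - 0.006667·V_4 = 0
  0.006528·V_6 - 0.00625·V_3 - 0.0002778·V_7 = 0
  0.02593·V_7 - 0.02564·V_4 - 0.0002778·V_6 = 0
Solving these 8 simultaneous equations (Gaussian elimination) gives:
  V_0 = 1492 V, V_1 = 1329 V, V_2 = 1289 V, V_3 = 1450 V
  V_4 = 473.5 V, V_5 = 328.1 V, V_6 = 1409 V, V_7 = 483.3 V
R_eq = V_0 / 1 A = 1492 Ω = 1.492 kΩ

Final answer: 1.492 kΩ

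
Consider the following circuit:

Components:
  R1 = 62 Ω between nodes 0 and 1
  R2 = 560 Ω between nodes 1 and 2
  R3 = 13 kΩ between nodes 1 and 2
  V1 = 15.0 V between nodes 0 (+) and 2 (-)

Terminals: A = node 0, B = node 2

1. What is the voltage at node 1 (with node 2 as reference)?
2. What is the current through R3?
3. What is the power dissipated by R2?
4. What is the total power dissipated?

Nodal analysis, taking node 2 as the 0 V reference.
Source V1 fixes V_0 = 15 V.
KCL at each unknown node (sum of currents leaving = 0; resistances in Ω):
  Node 1: (V_1 - 15)/62 + (V_1 - 0)/560 + (V_1 - 0)/13000 = 0
Collecting terms: 0.01799 × V_1 = 0.2419  =>  V_1 = 13.45 V
Part 1:
  Read off the nodal solution: V_1 = 13.45 V
Part 2:
  I_R3 = (V_1 - V_2)/R3 = (13.45 - 0)/13000 = 0.001034 A
  Magnitude: I_R3 = 0.001034 A
Part 3:
  I_R2 = (V_1 - V_2)/R2 = (13.45 - 0)/560 = 0.02401 A
  P_R2 = I_R2² × R2 = (0.02401)² × 560 = 0.3229 W
Part 4:
  Power in each resistor, P = (ΔV)²/R:
    P_R1 = (15 - 13.45)²/62 = 0.0389 W
    P_R2 = (13.45 - 0)²/560 = 0.3229 W
    P_R3 = (13.45 - 0)²/13000 = 0.01391 W
  P_total = P_R1 + P_R2 + P_R3 = 0.3757 W

Final answers:
1. V_1 = 13.45 V
2. I_R3 = 0.001034 A
3. P_R2 = 0.3229 W
4. P_total = 0.3757 W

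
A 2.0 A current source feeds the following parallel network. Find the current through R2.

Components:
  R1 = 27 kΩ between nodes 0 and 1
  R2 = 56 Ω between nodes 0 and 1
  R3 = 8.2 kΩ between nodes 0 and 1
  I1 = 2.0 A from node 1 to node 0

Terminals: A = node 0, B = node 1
All resistors sit directly between nodes 0 and 1, so they are in parallel and share one voltage V; the full source current 2 A splits among them.
1/R_par = 1/27000 + 1/56 + 1/8200 = 0.01802 S  =>  R_par = 55.51 Ω
V = I × R_par = 2 × 55.51 = 111 V
I_R2 = V/R2 = 111/56 = 1.982 A

Final answer: 1.982 A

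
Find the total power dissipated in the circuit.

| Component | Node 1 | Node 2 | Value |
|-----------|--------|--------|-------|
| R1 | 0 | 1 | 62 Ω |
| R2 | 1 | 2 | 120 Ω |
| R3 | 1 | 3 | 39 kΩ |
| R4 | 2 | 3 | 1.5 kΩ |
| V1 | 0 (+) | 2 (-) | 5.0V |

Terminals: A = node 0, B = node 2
Nodal analysis, taking node 2 as the 0 V reference.
Source V1 fixes V_0 = 5 V.
KCL at each unknown node (sum of currents leaving = 0; resistances in Ω):
  Node 1: (V_1 - 5)/62 + (V_1 - 0)/120 + (V_1 - V_3)/39000 = 0
  Node 3: (V_3 - V_1)/39000 + (V_3 - 0)/1500 = 0
Collecting terms (coefficients in siemens):
  0.02449·V_1 - 0.00002564·V_3 = 0.08065
  0.0006923·V_3 - 0.00002564·V_1 = 0
Determinant D = (0.02449)(0.0006923) - (-0.00002564)(-0.00002564) = 0.00001695
V_1 = [(0.08065)(0.0006923) - (-0.00002564)(0)]/D = 3.293 V
V_3 = [(0.02449)(0) - (0.08065)(-0.00002564)]/D = 0.122 V
Power in each resistor, P = (ΔV)²/R:
  P_R1 = (5 - 3.293)²/62 = 0.04698 W
  P_R2 = (3.293 - 0)²/120 = 0.09039 W
  P_R3 = (3.293 - 0.122)²/39000 = 0.0002579 W
  P_R4 = (0 - 0.122)²/1500 = 0.000009919 W
P_total = P_R1 + P_R2 + P_R3 + P_R4 = 0.1376 W

Final answer: 0.1376 W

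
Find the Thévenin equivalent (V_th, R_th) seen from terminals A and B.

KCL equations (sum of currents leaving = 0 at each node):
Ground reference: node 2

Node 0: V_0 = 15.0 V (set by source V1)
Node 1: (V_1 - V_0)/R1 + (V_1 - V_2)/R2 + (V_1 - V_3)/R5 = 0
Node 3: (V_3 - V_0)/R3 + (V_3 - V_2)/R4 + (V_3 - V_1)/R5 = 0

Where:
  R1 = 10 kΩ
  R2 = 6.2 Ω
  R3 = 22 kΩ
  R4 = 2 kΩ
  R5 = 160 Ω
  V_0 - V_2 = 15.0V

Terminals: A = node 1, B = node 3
Step 1 — V_th is the open-circuit voltage V_A - V_B (nothing connected across the terminals).
Nodal analysis, taking node 2 as the 0 V reference.
Source V1 fixes V_0 = 15 V.
KCL at each unknown node (sum of currents leaving = 0; resistances in Ω):
  Node 1: (V_1 - 15)/10000 + (V_1 - 0)/6.2 + (V_1 - V_3)/160 = 0
  Node 3: (V_3 - 15)/22000 + (V_3 - 0)/2000 + (V_3 - V_1)/160 = 0
Collecting terms (coefficients in siemens):
  0.1676·V_1 - 0.00625·V_3 = 0.0015
  0.006795·V_3 - 0.00625·V_1 = 0.0006818
Determinant D = (0.1676)(0.006795) - (-0.00625)(-0.00625) = 0.0011
V_1 = [(0.0015)(0.006795) - (-0.00625)(0.0006818)]/D = 0.01314 V
V_3 = [(0.1676)(0.0006818) - (0.0015)(-0.00625)]/D = 0.1124 V
V_th = V_1 - V_3 = 0.01314 - 0.1124 = -0.09928 V
Step 2 — R_th: zero the source — replace V1 by a short circuit (node 2 merges into node 0) — and find the resistance seen between A (node 1) and B (node 3).
Reduce the network between node 1 (A) and node 3 (B) by series/parallel combination:
  Rp1 = R1 ‖ R2 (parallel, both between nodes 0 and 1) = 1/(1/10000 + 1/6.2) = 6.196 Ω
  Rp2 = R3 ‖ R4 (parallel, both between nodes 0 and 3) = 1/(1/22000 + 1/2000) = 1833 Ω
  Rs1 = Rp1 + Rp2 (series, joined only at node 0) = 6.196 + 1833 = 1840 Ω
  Rp3 = R5 ‖ Rs1 (parallel, both between nodes 1 and 3) = 1/(1/160 + 1/1840) = 147.2 Ω
R_th = 147.2 Ω

Final answer: V_th = -0.09928 V, R_th = 147.2 Ω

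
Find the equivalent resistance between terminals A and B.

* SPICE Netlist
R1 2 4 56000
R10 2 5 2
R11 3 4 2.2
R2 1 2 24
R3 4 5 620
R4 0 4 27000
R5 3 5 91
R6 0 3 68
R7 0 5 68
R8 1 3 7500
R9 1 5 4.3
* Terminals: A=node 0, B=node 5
The network is not a plain series/parallel combination. Inject a 1 A test current into terminal A (node 0) and return it from terminal B (node 5); then R_eq = V_A / (1 A).
Nodal analysis, taking node 5 as the 0 V reference.
Current source I_test pushes 1 A into node 0 and draws it out of node 5.
KCL at each unknown node (sum of currents leaving = 0; resistances in Ω):
  Node 0: (V_0 - V_4)/27000 + (V_0 - V_3)/68 + (V_0 - 0)/68 - 1 = 0
  Node 1: (V_1 - V_2)/24 + (V_1 - V_3)/7500 + (V_1 - 0)/4.3 = 0
  Node 2: (V_2 - V_1)/24 + (V_2 - V_4)/56000 + (V_2 - 0)/2 = 0
  Node 3: (V_3 - V_0)/68 + (V_3 - V_1)/7500 + (V_3 - 0)/91 + (V_3 - V_4)/2.2 = 0
  Node 4: (V_4 - V_0)/27000 + (V_4 - V_2)/56000 + (V_4 - V_3)/2.2 + (V_4 - 0)/620 = 0
Collecting terms (coefficients in siemens):
  0.02945·V_0 - 0.01471·V_3 - 0.00003704·V_4 = 1
  0.2744·V_1 - 0.04167·V_2 - 0.0001333·V_3 = 0
  0.5417·V_2 - 0.04167·V_1 - 0.00001786·V_4 = 0
  0.4804·V_3 - 0.01471·V_0 - 0.0001333·V_1 - 0.4545·V_4 = 0
  0.4562·V_4 - 0.00003704·V_0 - 0.00001786·V_2 - 0.4545·V_3 = 0
Solving these 5 simultaneous equations (Gaussian elimination) gives:
  V_0 = 46.42 V, V_1 = 0.01237 V, V_2 = 0.001769 V, V_3 = 24.9 V
  V_4 = 24.81 V
R_eq = V_0 / 1 A = 46.42 Ω

Final answer: 46.42 Ω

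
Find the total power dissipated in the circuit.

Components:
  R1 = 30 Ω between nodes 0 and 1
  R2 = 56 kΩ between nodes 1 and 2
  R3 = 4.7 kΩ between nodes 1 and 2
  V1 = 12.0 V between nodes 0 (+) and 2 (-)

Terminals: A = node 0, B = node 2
Nodal analysis, taking node 2 as the 0 V reference.
Source V1 fixes V_0 = 12 V.
KCL at each unknown node (sum of currents leaving = 0; resistances in Ω):
  Node 1: (V_1 - 12)/30 + (V_1 - 0)/56000 + (V_1 - 0)/4700 = 0
Collecting terms: 0.03356 × V_1 = 0.4  =>  V_1 = 11.92 V
Power in each resistor, P = (ΔV)²/R:
  P_R1 = (12 - 11.92)²/30 = 0.0002266 W
  P_R2 = (11.92 - 0)²/56000 = 0.002536 W
  P_R3 = (11.92 - 0)²/4700 = 0.03022 W
P_total = P_R1 + P_R2 + P_R3 = 0.03298 W

Final answer: 0.03298 W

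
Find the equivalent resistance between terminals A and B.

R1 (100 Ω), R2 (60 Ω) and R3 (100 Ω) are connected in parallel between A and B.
Reduce the network between node 0 (A) and node 1 (B) by series/parallel combination:
  Rp1 = R1 ‖ R2 ‖ R3 (parallel, all between nodes 0 and 1) = 1/(1/100 + 1/60 + 1/100) = 27.27 Ω
R_eq = 27.27 Ω

Final answer: 27.27 Ω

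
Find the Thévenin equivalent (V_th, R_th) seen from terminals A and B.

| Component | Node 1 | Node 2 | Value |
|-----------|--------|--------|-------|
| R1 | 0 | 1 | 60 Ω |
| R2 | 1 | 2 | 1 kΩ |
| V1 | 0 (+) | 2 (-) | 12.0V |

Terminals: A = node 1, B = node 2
Step 1 — V_th is the open-circuit voltage V_A - V_B (nothing connected across the terminals).
Nodal analysis, taking node 2 as the 0 V reference.
Source V1 fixes V_0 = 12 V.
KCL at each unknown node (sum of currents leaving = 0; resistances in Ω):
  Node 1: (V_1 - 12)/60 + (V_1 - 0)/1000 = 0
Collecting terms: 0.01767 × V_1 = 0.2  =>  V_1 = 11.32 V
V_th = V_1 - V_2 = 11.32 - 0 = 11.32 V
Step 2 — R_th: zero the source — replace V1 by a short circuit (node 2 merges into node 0) — and find the resistance seen between A (node 1) and B (node 0).
Reduce the network between node 1 (A) and node 0 (B) by series/parallel combination:
  Rp1 = R1 ‖ R2 (parallel, both between nodes 0 and 1) = 1/(1/60 + 1/1000) = 56.6 Ω
R_th = 56.6 Ω

Final answer: V_th = 11.32 V, R_th = 56.6 Ω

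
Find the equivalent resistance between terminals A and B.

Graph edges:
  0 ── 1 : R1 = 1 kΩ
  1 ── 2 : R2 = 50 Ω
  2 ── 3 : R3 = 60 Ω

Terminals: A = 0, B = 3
Reduce the network between node 0 (A) and node 3 (B) by series/parallel combination:
  Rs1 = R1 + R2 (series, joined only at node 1) = 1000 + 50 = 1050 Ω
  Rs2 = R3 + Rs1 (series, joined only at node 2) = 60 + 1050 = 1110 Ω
R_eq = 1.11 kΩ

Final answer: 1.11 kΩ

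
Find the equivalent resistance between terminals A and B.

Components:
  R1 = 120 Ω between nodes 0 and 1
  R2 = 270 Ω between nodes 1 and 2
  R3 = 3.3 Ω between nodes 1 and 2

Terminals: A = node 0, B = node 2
Reduce the network between node 0 (A) and node 2 (B) by series/parallel combination:
  Rp1 = R2 ‖ R3 (parallel, both between nodes 1 and 2) = 1/(1/270 + 1/3.3) = 3.26 Ω
  Rs1 = R1 + Rp1 (series, joined only at node 1) = 120 + 3.26 = 123.3 Ω
R_eq = 123.3 Ω

Final answer: 123.3 Ω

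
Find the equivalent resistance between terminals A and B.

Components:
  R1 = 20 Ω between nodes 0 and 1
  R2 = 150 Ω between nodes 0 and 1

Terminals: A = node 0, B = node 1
Reduce the network between node 0 (A) and node 1 (B) by series/parallel combination:
  Rp1 = R1 ‖ R2 (parallel, both between nodes 0 and 1) = 1/(1/20 + 1/150) = 17.65 Ω
R_eq = 17.65 Ω

Final answer: 17.65 Ω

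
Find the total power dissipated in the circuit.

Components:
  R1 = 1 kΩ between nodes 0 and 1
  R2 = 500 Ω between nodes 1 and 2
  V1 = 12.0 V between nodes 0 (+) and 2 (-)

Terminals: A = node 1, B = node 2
Nodal analysis, taking node 2 as the 0 V reference.
Source V1 fixes V_0 = 12 V.
KCL at each unknown node (sum of currents leaving = 0; resistances in Ω):
  Node 1: (V_1 - 12)/1000 + (V_1 - 0)/500 = 0
Collecting terms: 0.003 × V_1 = 0.012  =>  V_1 = 4 V
Power in each resistor, P = (ΔV)²/R:
  P_R1 = (12 - 4)²/1000 = 0.064 W
  P_R2 = (4 - 0)²/500 = 0.032 W
P_total = P_R1 + P_R2 = 0.096 W

Final answer: 0.096 W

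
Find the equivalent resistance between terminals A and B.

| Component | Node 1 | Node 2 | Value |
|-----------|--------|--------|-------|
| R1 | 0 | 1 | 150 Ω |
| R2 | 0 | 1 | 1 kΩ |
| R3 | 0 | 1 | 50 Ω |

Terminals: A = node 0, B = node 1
Reduce the network between node 0 (A) and node 1 (B) by series/parallel combination:
  Rp1 = R1 ‖ R2 ‖ R3 (parallel, all between nodes 0 and 1) = 1/(1/150 + 1/1000 + 1/50) = 36.14 Ω
R_eq = 36.14 Ω

Final answer: 36.14 Ω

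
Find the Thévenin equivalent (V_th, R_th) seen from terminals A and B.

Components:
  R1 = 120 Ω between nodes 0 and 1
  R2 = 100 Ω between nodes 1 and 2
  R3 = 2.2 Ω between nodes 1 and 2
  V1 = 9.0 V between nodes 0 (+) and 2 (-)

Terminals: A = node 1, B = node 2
Step 1 — V_th is the open-circuit voltage V_A - V_B (nothing connected across the terminals).
Nodal analysis, taking node 2 as the 0 V reference.
Source V1 fixes V_0 = 9 V.
KCL at each unknown node (sum of currents leaving = 0; resistances in Ω):
  Node 1: (V_1 - 9)/120 + (V_1 - 0)/100 + (V_1 - 0)/2.2 = 0
Collecting terms: 0.4729 × V_1 = 0.075  =>  V_1 = 0.1586 V
V_th = V_1 - V_2 = 0.1586 - 0 = 0.1586 V
Step 2 — R_th: zero the source — replace V1 by a short circuit (node 2 merges into node 0) — and find the resistance seen between A (node 1) and B (node 0).
Reduce the network between node 1 (A) and node 0 (B) by series/parallel combination:
  Rp1 = R1 ‖ R2 ‖ R3 (parallel, all between nodes 0 and 1) = 1/(1/120 + 1/100 + 1/2.2) = 2.115 Ω
R_th = 2.115 Ω

Final answer: V_th = 0.1586 V, R_th = 2.115 Ω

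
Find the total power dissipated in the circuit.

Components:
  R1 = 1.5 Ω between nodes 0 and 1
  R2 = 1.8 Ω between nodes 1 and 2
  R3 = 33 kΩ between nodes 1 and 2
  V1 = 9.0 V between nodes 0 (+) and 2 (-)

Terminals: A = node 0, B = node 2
Nodal analysis, taking node 2 as the 0 V reference.
Source V1 fixes V_0 = 9 V.
KCL at each unknown node (sum of currents leaving = 0; resistances in Ω):
  Node 1: (V_1 - 9)/1.5 + (V_1 - 0)/1.8 + (V_1 - 0)/33000 = 0
Collecting terms: 1.222 × V_1 = 6  =>  V_1 = 4.909 V
Power in each resistor, P = (ΔV)²/R:
  P_R1 = (9 - 4.909)²/1.5 = 11.16 W
  P_R2 = (4.909 - 0)²/1.8 = 13.39 W
  P_R3 = (4.909 - 0)²/33000 = 0.0007302 W
P_total = P_R1 + P_R2 + P_R3 = 24.55 W

Final answer: 24.55 W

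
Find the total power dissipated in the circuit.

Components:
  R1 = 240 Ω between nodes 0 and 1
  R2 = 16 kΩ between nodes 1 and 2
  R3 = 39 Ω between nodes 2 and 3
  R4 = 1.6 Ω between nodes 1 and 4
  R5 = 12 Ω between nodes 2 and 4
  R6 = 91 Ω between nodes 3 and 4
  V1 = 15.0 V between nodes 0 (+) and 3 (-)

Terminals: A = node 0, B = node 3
Nodal analysis, taking node 3 as the 0 V reference.
Source V1 fixes V_0 = 15 V.
KCL at each unknown node (sum of currents leaving = 0; resistances in Ω):
  Node 1: (V_1 - 15)/240 + (V_1 - V_2)/16000 + (V_1 - V_4)/1.6 = 0
  Node 2: (V_2 - V_1)/16000 + (V_2 - 0)/39 + (V_2 - V_4)/12 = 0
  Node 4: (V_4 - V_1)/1.6 + (V_4 - V_2)/12 + (V_4 - 0)/91 = 0
Collecting terms (coefficients in siemens):
  0.6292·V_1 - 0.0000625·V_2 - 0.625·V_4 = 0.0625
  0.109·V_2 - 0.0000625·V_1 - 0.08333·V_4 = 0
  0.7193·V_4 - 0.625·V_1 - 0.08333·V_2 = 0
Solving these 3 simultaneous equations (Gaussian elimination) gives:
  V_1 = 1.875 V, V_2 = 1.367 V, V_4 = 1.787 V
Power in each resistor, P = (ΔV)²/R:
  P_R1 = (15 - 1.875)²/240 = 0.7178 W
  P_R2 = (1.875 - 1.367)²/16000 = 0.00001611 W
  P_R3 = (1.367 - 0)²/39 = 0.04791 W
  P_R4 = (1.875 - 1.787)²/1.6 = 0.00478 W
  P_R5 = (1.367 - 1.787)²/12 = 0.01472 W
  P_R6 = (0 - 1.787)²/91 = 0.0351 W
P_total = P_R1 + P_R2 + P_R3 + P_R4 + P_R5 + P_R6 = 0.8203 W

Final answer: 0.8203 W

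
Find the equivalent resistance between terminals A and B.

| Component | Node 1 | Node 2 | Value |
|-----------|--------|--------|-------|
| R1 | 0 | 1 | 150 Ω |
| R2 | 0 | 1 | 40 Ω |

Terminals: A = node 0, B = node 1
Reduce the network between node 0 (A) and node 1 (B) by series/parallel combination:
  Rp1 = R1 ‖ R2 (parallel, both between nodes 0 and 1) = 1/(1/150 + 1/40) = 31.58 Ω
R_eq = 31.58 Ω

Final answer: 31.58 Ω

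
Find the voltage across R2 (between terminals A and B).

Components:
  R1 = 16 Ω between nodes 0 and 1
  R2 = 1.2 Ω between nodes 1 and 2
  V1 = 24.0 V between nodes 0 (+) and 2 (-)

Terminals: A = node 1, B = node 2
R1 and R2 are in series across V1 (node 0 → node 1 → node 2), and the output A–B is taken across R2, so this is a voltage divider.
Series current: I = V1/(R1 + R2) = 24/(16 + 1.2) = 24/17.2 = 1.395 A
V_R2 = I × R2 = V1 × R2/(R1 + R2) = 24 × 1.2/17.2 = 1.674 V

Final answer: 1.674 V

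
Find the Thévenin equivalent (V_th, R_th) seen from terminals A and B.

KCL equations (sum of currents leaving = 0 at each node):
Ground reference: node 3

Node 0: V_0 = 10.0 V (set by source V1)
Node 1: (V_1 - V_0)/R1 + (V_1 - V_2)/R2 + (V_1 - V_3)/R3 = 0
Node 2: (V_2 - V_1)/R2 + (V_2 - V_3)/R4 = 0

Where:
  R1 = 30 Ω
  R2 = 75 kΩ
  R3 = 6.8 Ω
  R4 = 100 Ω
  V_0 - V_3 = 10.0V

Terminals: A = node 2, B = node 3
Step 1 — V_th is the open-circuit voltage V_A - V_B (nothing connected across the terminals).
Nodal analysis, taking node 3 as the 0 V reference.
Source V1 fixes V_0 = 10 V.
KCL at each unknown node (sum of currents leaving = 0; resistances in Ω):
  Node 1: (V_1 - 10)/30 + (V_1 - V_2)/75000 + (V_1 - 0)/6.8 = 0
  Node 2: (V_2 - V_1)/75000 + (V_2 - 0)/100 = 0
Collecting terms (coefficients in siemens):
  0.1804·V_1 - 0.00001333·V_2 = 0.3333
  0.01001·V_2 - 0.00001333·V_1 = 0
Determinant D = (0.1804)(0.01001) - (-0.00001333)(-0.00001333) = 0.001806
V_1 = [(0.3333)(0.01001) - (-0.00001333)(0)]/D = 1.848 V
V_2 = [(0.1804)(0) - (0.3333)(-0.00001333)]/D = 0.00246 V
V_th = V_2 - V_3 = 0.00246 - 0 = 0.00246 V
Step 2 — R_th: zero the source — replace V1 by a short circuit (node 3 merges into node 0) — and find the resistance seen between A (node 2) and B (node 0).
Reduce the network between node 2 (A) and node 0 (B) by series/parallel combination:
  Rp1 = R1 ‖ R3 (parallel, both between nodes 0 and 1) = 1/(1/30 + 1/6.8) = 5.543 Ω
  Rs1 = R2 + Rp1 (series, joined only at node 1) = 75000 + 5.543 = 75010 Ω
  Rp2 = R4 ‖ Rs1 (parallel, both between nodes 0 and 2) = 1/(1/100 + 1/75010) = 99.87 Ω
R_th = 99.87 Ω

Final answer: V_th = 0.00246 V, R_th = 99.87 Ω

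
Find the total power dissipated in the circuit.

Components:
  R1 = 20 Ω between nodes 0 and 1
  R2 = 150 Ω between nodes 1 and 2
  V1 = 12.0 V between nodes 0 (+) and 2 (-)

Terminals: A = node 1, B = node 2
Nodal analysis, taking node 2 as the 0 V reference.
Source V1 fixes V_0 = 12 V.
KCL at each unknown node (sum of currents leaving = 0; resistances in Ω):
  Node 1: (V_1 - 12)/20 + (V_1 - 0)/150 = 0
Collecting terms: 0.05667 × V_1 = 0.6  =>  V_1 = 10.59 V
Power in each resistor, P = (ΔV)²/R:
  P_R1 = (12 - 10.59)²/20 = 0.09965 W
  P_R2 = (10.59 - 0)²/150 = 0.7474 W
P_total = P_R1 + P_R2 = 0.8471 W

Final answer: 0.8471 W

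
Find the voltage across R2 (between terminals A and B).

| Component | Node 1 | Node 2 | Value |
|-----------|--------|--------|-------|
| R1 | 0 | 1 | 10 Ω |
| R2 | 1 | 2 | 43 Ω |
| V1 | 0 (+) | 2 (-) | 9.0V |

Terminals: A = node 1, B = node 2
R1 and R2 are in series across V1 (node 0 → node 1 → node 2), and the output A–B is taken across R2, so this is a voltage divider.
Series current: I = V1/(R1 + R2) = 9/(10 + 43) = 9/53 = 0.1698 A
V_R2 = I × R2 = V1 × R2/(R1 + R2) = 9 × 43/53 = 7.302 V

Final answer: 7.302 V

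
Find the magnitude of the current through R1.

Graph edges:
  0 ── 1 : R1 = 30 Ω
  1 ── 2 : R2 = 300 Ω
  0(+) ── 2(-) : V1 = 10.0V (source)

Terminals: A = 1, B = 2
Nodal analysis, taking node 2 as the 0 V reference.
Source V1 fixes V_0 = 10 V.
KCL at each unknown node (sum of currents leaving = 0; resistances in Ω):
  Node 1: (V_1 - 10)/30 + (V_1 - 0)/300 = 0
Collecting terms: 0.03667 × V_1 = 0.3333  =>  V_1 = 9.091 V
I_R1 = (V_0 - V_1)/R1 = (10 - 9.091)/30 = 0.0303 A
|I_R1| = 0.0303 A

Final answer: |I_R1| = 0.0303 A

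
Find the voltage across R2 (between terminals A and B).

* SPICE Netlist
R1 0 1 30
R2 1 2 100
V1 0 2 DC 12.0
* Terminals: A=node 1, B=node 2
R1 and R2 are in series across V1 (node 0 → node 1 → node 2), and the output A–B is taken across R2, so this is a voltage divider.
Series current: I = V1/(R1 + R2) = 12/(30 + 100) = 12/130 = 0.09231 A
V_R2 = I × R2 = V1 × R2/(R1 + R2) = 12 × 100/130 = 9.231 V

Final answer: 9.231 V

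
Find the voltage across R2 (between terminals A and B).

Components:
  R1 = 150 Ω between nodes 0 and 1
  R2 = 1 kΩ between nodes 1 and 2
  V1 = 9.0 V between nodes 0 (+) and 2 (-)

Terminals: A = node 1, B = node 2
R1 and R2 are in series across V1 (node 0 → node 1 → node 2), and the output A–B is taken across R2, so this is a voltage divider.
Series current: I = V1/(R1 + R2) = 9/(150 + 1000) = 9/1150 = 0.007826 A
V_R2 = I × R2 = V1 × R2/(R1 + R2) = 9 × 1000/1150 = 7.826 V

Final answer: 7.826 V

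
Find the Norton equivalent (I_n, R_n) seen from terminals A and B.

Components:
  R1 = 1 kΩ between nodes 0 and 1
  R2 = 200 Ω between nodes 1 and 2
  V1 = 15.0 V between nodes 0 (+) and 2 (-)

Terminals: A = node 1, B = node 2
Find the Thévenin equivalent first; then I_n = V_th/R_th and R_n = R_th.
Step 1 — V_th is the open-circuit voltage V_A - V_B (nothing connected across the terminals).
Nodal analysis, taking node 2 as the 0 V reference.
Source V1 fixes V_0 = 15 V.
KCL at each unknown node (sum of currents leaving = 0; resistances in Ω):
  Node 1: (V_1 - 15)/1000 + (V_1 - 0)/200 = 0
Collecting terms: 0.006 × V_1 = 0.015  =>  V_1 = 2.5 V
V_th = V_1 - V_2 = 2.5 - 0 = 2.5 V
Step 2 — R_th: zero the source — replace V1 by a short circuit (node 2 merges into node 0) — and find the resistance seen between A (node 1) and B (node 0).
Reduce the network between node 1 (A) and node 0 (B) by series/parallel combination:
  Rp1 = R1 ‖ R2 (parallel, both between nodes 0 and 1) = 1/(1/1000 + 1/200) = 166.7 Ω
R_th = 166.7 Ω
I_n = V_th/R_th = 2.5/166.7 = 0.015 A, and R_n = R_th = 166.7 Ω

Final answer: I_n = 0.015 A, R_n = 166.7 Ω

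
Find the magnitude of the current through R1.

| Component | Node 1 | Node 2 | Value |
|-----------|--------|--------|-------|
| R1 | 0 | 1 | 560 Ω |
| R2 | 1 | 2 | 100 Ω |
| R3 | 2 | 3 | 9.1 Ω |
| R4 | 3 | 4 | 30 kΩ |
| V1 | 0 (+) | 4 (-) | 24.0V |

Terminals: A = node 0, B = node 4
Nodal analysis, taking node 4 as the 0 V reference.
Source V1 fixes V_0 = 24 V.
KCL at each unknown node (sum of currents leaving = 0; resistances in Ω):
  Node 1: (V_1 - 24)/560 + (V_1 - V_2)/100 = 0
  Node 2: (V_2 - V_1)/100 + (V_2 - V_3)/9.1 = 0
  Node 3: (V_3 - V_2)/9.1 + (V_3 - 0)/30000 = 0
Collecting terms (coefficients in siemens):
  0.01179·V_1 - 0.01·V_2 = 0.04286
  0.1199·V_2 - 0.01·V_1 - 0.1099·V_3 = 0
  0.1099·V_3 - 0.1099·V_2 = 0
Solving these 3 simultaneous equations (Gaussian elimination) gives:
  V_1 = 23.56 V, V_2 = 23.48 V, V_3 = 23.48 V
I_R1 = (V_0 - V_1)/R1 = (24 - 23.56)/560 = 0.0007825 A
|I_R1| = 0.0007825 A

Final answer: |I_R1| = 0.0007825 A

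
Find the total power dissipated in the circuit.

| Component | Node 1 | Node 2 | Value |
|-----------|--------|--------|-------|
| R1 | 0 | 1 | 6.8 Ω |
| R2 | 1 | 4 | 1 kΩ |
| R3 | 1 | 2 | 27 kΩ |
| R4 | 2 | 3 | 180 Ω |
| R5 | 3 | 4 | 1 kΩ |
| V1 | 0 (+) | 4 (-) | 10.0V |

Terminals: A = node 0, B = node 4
Nodal analysis, taking node 4 as the 0 V reference.
Source V1 fixes V_0 = 10 V.
KCL at each unknown node (sum of currents leaving = 0; resistances in Ω):
  Node 1: (V_1 - 10)/6.8 + (V_1 - 0)/1000 + (V_1 - V_2)/27000 = 0
  Node 2: (V_2 - V_1)/27000 + (V_2 - V_3)/180 = 0
  Node 3: (V_3 - V_2)/180 + (V_3 - 0)/1000 = 0
Collecting terms (coefficients in siemens):
  0.1481·V_1 - 0.00003704·V_2 = 1.471
  0.005593·V_2 - 0.00003704·V_1 - 0.005556·V_3 = 0
  0.006556·V_3 - 0.005556·V_2 = 0
Solving these 3 simultaneous equations (Gaussian elimination) gives:
  V_1 = 9.93 V, V_2 = 0.4158 V, V_3 = 0.3524 V
Power in each resistor, P = (ΔV)²/R:
  P_R1 = (10 - 9.93)²/6.8 = 0.000719 W
  P_R2 = (9.93 - 0)²/1000 = 0.09861 W
  P_R3 = (9.93 - 0.4158)²/27000 = 0.003353 W
  P_R4 = (0.4158 - 0.3524)²/180 = 0.00002235 W
  P_R5 = (0.3524 - 0)²/1000 = 0.0001242 W
P_total = P_R1 + P_R2 + P_R3 + P_R4 + P_R5 = 0.1028 W

Final answer: 0.1028 W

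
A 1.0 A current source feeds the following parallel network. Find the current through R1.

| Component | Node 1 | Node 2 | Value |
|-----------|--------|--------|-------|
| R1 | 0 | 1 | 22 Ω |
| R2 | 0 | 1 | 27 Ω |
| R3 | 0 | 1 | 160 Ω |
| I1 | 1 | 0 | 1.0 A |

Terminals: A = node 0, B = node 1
All resistors sit directly between nodes 0 and 1, so they are in parallel and share one voltage V; the full source current 1 A splits among them.
1/R_par = 1/22 + 1/27 + 1/160 = 0.08874 S  =>  R_par = 11.27 Ω
V = I × R_par = 1 × 11.27 = 11.27 V
I_R1 = V/R1 = 11.27/22 = 0.5122 A

Final answer: 0.5122 A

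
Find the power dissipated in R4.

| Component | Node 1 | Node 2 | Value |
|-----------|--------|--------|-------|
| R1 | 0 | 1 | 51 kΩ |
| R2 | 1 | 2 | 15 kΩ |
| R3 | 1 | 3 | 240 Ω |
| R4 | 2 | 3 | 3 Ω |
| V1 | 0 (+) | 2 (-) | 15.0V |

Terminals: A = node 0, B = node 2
Nodal analysis, taking node 2 as the 0 V reference.
Source V1 fixes V_0 = 15 V.
KCL at each unknown node (sum of currents leaving = 0; resistances in Ω):
  Node 1: (V_1 - 15)/51000 + (V_1 - 0)/15000 + (V_1 - V_3)/240 = 0
  Node 3: (V_3 - V_1)/240 + (V_3 - 0)/3 = 0
Collecting terms (coefficients in siemens):
  0.004253·V_1 - 0.004167·V_3 = 0.0002941
  0.3375·V_3 - 0.004167·V_1 = 0
Determinant D = (0.004253)(0.3375) - (-0.004167)(-0.004167) = 0.001418
V_1 = [(0.0002941)(0.3375) - (-0.004167)(0)]/D = 0.07 V
V_3 = [(0.004253)(0) - (0.0002941)(-0.004167)]/D = 0.0008642 V
I_R4 = (V_2 - V_3)/R4 = (0 - 0.0008642)/3 = -0.0002881 A
P_R4 = I_R4² × R4 = (-0.0002881)² × 3 = 0.000000249 W

Final answer: 2.49e-07 W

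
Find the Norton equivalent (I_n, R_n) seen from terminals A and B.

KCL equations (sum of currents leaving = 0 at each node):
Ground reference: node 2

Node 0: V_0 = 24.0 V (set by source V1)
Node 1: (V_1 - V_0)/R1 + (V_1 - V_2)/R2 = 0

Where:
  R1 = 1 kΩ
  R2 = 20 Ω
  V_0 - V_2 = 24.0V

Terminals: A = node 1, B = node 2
Find the Thévenin equivalent first; then I_n = V_th/R_th and R_n = R_th.
Step 1 — V_th is the open-circuit voltage V_A - V_B (nothing connected across the terminals).
Nodal analysis, taking node 2 as the 0 V reference.
Source V1 fixes V_0 = 24 V.
KCL at each unknown node (sum of currents leaving = 0; resistances in Ω):
  Node 1: (V_1 - 24)/1000 + (V_1 - 0)/20 = 0
Collecting terms: 0.051 × V_1 = 0.024  =>  V_1 = 0.4706 V
V_th = V_1 - V_2 = 0.4706 - 0 = 0.4706 V
Step 2 — R_th: zero the source — replace V1 by a short circuit (node 2 merges into node 0) — and find the resistance seen between A (node 1) and B (node 0).
Reduce the network between node 1 (A) and node 0 (B) by series/parallel combination:
  Rp1 = R1 ‖ R2 (parallel, both between nodes 0 and 1) = 1/(1/1000 + 1/20) = 19.61 Ω
R_th = 19.61 Ω
I_n = V_th/R_th = 0.4706/19.61 = 0.024 A, and R_n = R_th = 19.61 Ω

Final answer: I_n = 0.024 A, R_n = 19.61 Ω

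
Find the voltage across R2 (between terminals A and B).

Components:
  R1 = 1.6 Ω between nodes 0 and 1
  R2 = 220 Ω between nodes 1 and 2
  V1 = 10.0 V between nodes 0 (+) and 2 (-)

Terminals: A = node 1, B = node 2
R1 and R2 are in series across V1 (node 0 → node 1 → node 2), and the output A–B is taken across R2, so this is a voltage divider.
Series current: I = V1/(R1 + R2) = 10/(1.6 + 220) = 10/221.6 = 0.04513 A
V_R2 = I × R2 = V1 × R2/(R1 + R2) = 10 × 220/221.6 = 9.928 V

Final answer: 9.928 V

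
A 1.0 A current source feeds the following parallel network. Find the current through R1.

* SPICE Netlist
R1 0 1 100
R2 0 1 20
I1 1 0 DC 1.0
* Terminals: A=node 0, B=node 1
All resistors sit directly between nodes 0 and 1, so they are in parallel and share one voltage V; the full source current 1 A splits among them.
1/R_par = 1/100 + 1/20 = 0.06 S  =>  R_par = 16.67 Ω
V = I × R_par = 1 × 16.67 = 16.67 V
I_R1 = V/R1 = 16.67/100 = 0.1667 A

Final answer: 0.1667 A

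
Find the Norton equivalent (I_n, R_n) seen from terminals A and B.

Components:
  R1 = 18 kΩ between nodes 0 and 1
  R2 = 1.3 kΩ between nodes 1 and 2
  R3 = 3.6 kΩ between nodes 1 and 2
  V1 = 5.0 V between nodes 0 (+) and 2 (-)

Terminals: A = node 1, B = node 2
Find the Thévenin equivalent first; then I_n = V_th/R_th and R_n = R_th.
Step 1 — V_th is the open-circuit voltage V_A - V_B (nothing connected across the terminals).
Nodal analysis, taking node 2 as the 0 V reference.
Source V1 fixes V_0 = 5 V.
KCL at each unknown node (sum of currents leaving = 0; resistances in Ω):
  Node 1: (V_1 - 5)/18000 + (V_1 - 0)/1300 + (V_1 - 0)/3600 = 0
Collecting terms: 0.001103 × V_1 = 0.0002778  =>  V_1 = 0.2519 V
V_th = V_1 - V_2 = 0.2519 - 0 = 0.2519 V
Step 2 — R_th: zero the source — replace V1 by a short circuit (node 2 merges into node 0) — and find the resistance seen between A (node 1) and B (node 0).
Reduce the network between node 1 (A) and node 0 (B) by series/parallel combination:
  Rp1 = R1 ‖ R2 ‖ R3 (parallel, all between nodes 0 and 1) = 1/(1/18000 + 1/1300 + 1/3600) = 907 Ω
R_th = 907 Ω
I_n = V_th/R_th = 0.2519/907 = 0.0002778 A, and R_n = R_th = 907 Ω

Final answer: I_n = 0.0002778 A, R_n = 907 Ω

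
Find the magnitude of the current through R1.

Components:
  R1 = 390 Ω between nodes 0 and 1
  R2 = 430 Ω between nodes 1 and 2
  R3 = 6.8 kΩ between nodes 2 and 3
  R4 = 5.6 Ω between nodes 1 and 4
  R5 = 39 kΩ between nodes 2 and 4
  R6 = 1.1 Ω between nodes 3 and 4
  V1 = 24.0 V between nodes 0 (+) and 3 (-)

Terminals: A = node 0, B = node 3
Nodal analysis, taking node 3 as the 0 V reference.
Source V1 fixes V_0 = 24 V.
KCL at each unknown node (sum of currents leaving = 0; resistances in Ω):
  Node 1: (V_1 - 24)/390 + (V_1 - V_2)/430 + (V_1 - V_4)/5.6 = 0
  Node 2: (V_2 - V_1)/430 + (V_2 - 0)/6800 + (V_2 - V_4)/39000 = 0
  Node 4: (V_4 - V_1)/5.6 + (V_4 - V_2)/39000 + (V_4 - 0)/1.1 = 0
Collecting terms (coefficients in siemens):
  0.1835·V_1 - 0.002326·V_2 - 0.1786·V_4 = 0.06154
  0.002498·V_2 - 0.002326·V_1 - 0.00002564·V_4 = 0
  1.088·V_4 - 0.1786·V_1 - 0.00002564·V_2 = 0
Solving these 3 simultaneous equations (Gaussian elimination) gives:
  V_1 = 0.4049 V, V_2 = 0.3776 V, V_4 = 0.06649 V
I_R1 = (V_0 - V_1)/R1 = (24 - 0.4049)/390 = 0.0605 A
|I_R1| = 0.0605 A

Final answer: |I_R1| = 0.0605 A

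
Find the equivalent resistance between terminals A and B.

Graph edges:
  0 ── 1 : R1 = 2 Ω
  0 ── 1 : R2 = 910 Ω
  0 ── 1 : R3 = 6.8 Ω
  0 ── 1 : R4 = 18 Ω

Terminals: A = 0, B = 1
Reduce the network between node 0 (A) and node 1 (B) by series/parallel combination:
  Rp1 = R1 ‖ R2 ‖ R3 ‖ R4 (parallel, all between nodes 0 and 1) = 1/(1/2 + 1/910 + 1/6.8 + 1/18) = 1.421 Ω
R_eq = 1.421 Ω

Final answer: 1.421 Ω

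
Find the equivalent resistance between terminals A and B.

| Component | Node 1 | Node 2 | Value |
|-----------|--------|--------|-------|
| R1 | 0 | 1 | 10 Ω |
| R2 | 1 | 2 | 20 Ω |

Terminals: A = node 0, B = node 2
Reduce the network between node 0 (A) and node 2 (B) by series/parallel combination:
  Rs1 = R1 + R2 (series, joined only at node 1) = 10 + 20 = 30 Ω
R_eq = 30 Ω

Final answer: 30 Ω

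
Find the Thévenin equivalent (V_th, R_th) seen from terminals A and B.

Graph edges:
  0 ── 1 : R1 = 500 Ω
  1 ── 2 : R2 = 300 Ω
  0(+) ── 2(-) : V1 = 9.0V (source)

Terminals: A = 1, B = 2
Step 1 — V_th is the open-circuit voltage V_A - V_B (nothing connected across the terminals).
Nodal analysis, taking node 2 as the 0 V reference.
Source V1 fixes V_0 = 9 V.
KCL at each unknown node (sum of currents leaving = 0; resistances in Ω):
  Node 1: (V_1 - 9)/500 + (V_1 - 0)/300 = 0
Collecting terms: 0.005333 × V_1 = 0.018  =>  V_1 = 3.375 V
V_th = V_1 - V_2 = 3.375 - 0 = 3.375 V
Step 2 — R_th: zero the source — replace V1 by a short circuit (node 2 merges into node 0) — and find the resistance seen between A (node 1) and B (node 0).
Reduce the network between node 1 (A) and node 0 (B) by series/parallel combination:
  Rp1 = R1 ‖ R2 (parallel, both between nodes 0 and 1) = 1/(1/500 + 1/300) = 187.5 Ω
R_th = 187.5 Ω

Final answer: V_th = 3.375 V, R_th = 187.5 Ω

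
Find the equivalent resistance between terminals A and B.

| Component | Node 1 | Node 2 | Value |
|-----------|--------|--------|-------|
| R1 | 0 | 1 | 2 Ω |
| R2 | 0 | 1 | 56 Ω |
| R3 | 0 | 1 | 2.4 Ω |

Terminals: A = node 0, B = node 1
Reduce the network between node 0 (A) and node 1 (B) by series/parallel combination:
  Rp1 = R1 ‖ R2 ‖ R3 (parallel, all between nodes 0 and 1) = 1/(1/2 + 1/56 + 1/2.4) = 1.07 Ω
R_eq = 1.07 Ω

Final answer: 1.07 Ω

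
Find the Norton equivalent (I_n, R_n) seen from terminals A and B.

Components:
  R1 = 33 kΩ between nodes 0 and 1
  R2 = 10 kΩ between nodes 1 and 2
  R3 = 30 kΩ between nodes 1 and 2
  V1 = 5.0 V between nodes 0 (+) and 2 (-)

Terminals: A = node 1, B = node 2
Find the Thévenin equivalent first; then I_n = V_th/R_th and R_n = R_th.
Step 1 — V_th is the open-circuit voltage V_A - V_B (nothing connected across the terminals).
Nodal analysis, taking node 2 as the 0 V reference.
Source V1 fixes V_0 = 5 V.
KCL at each unknown node (sum of currents leaving = 0; resistances in Ω):
  Node 1: (V_1 - 5)/33000 + (V_1 - 0)/10000 + (V_1 - 0)/30000 = 0
Collecting terms: 0.0001636 × V_1 = 0.0001515  =>  V_1 = 0.9259 V
V_th = V_1 - V_2 = 0.9259 - 0 = 0.9259 V
Step 2 — R_th: zero the source — replace V1 by a short circuit (node 2 merges into node 0) — and find the resistance seen between A (node 1) and B (node 0).
Reduce the network between node 1 (A) and node 0 (B) by series/parallel combination:
  Rp1 = R1 ‖ R2 ‖ R3 (parallel, all between nodes 0 and 1) = 1/(1/33000 + 1/10000 + 1/30000) = 6111 Ω
R_th = 6.111 kΩ
I_n = V_th/R_th = 0.9259/6111 = 0.0001515 A, and R_n = R_th = 6.111 kΩ

Final answer: I_n = 0.0001515 A, R_n = 6.111 kΩ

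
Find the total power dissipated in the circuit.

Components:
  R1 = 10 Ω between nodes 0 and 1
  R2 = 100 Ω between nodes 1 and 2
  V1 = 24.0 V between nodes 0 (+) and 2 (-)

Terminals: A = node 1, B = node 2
Nodal analysis, taking node 2 as the 0 V reference.
Source V1 fixes V_0 = 24 V.
KCL at each unknown node (sum of currents leaving = 0; resistances in Ω):
  Node 1: (V_1 - 24)/10 + (V_1 - 0)/100 = 0
Collecting terms: 0.11 × V_1 = 2.4  =>  V_1 = 21.82 V
Power in each resistor, P = (ΔV)²/R:
  P_R1 = (24 - 21.82)²/10 = 0.476 W
  P_R2 = (21.82 - 0)²/100 = 4.76 W
P_total = P_R1 + P_R2 = 5.236 W

Final answer: 5.236 W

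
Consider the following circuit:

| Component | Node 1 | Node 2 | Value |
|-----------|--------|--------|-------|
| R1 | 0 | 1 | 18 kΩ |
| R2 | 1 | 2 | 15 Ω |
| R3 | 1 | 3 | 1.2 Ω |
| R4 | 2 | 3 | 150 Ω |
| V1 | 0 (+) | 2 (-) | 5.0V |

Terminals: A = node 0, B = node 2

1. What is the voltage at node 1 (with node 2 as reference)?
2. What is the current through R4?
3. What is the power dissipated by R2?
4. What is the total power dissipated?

Nodal analysis, taking node 2 as the 0 V reference.
Source V1 fixes V_0 = 5 V.
KCL at each unknown node (sum of currents leaving = 0; resistances in Ω):
  Node 1: (V_1 - 5)/18000 + (V_1 - 0)/15 + (V_1 - V_3)/1.2 = 0
  Node 3: (V_3 - V_1)/1.2 + (V_3 - 0)/150 = 0
Collecting terms (coefficients in siemens):
  0.9001·V_1 - 0.8333·V_3 = 0.0002778
  0.84·V_3 - 0.8333·V_1 = 0
Determinant D = (0.9001)(0.84) - (-0.8333)(-0.8333) = 0.0616
V_1 = [(0.0002778)(0.84) - (-0.8333)(0)]/D = 0.003788 V
V_3 = [(0.9001)(0) - (0.0002778)(-0.8333)]/D = 0.003758 V
Part 1:
  Read off the nodal solution: V_1 = 0.003788 V
Part 2:
  I_R4 = (V_2 - V_3)/R4 = (0 - 0.003758)/150 = -0.00002505 A
  Magnitude: I_R4 = 0.00002505 A
Part 3:
  I_R2 = (V_1 - V_2)/R2 = (0.003788 - 0)/15 = 0.0002525 A
  P_R2 = I_R2² × R2 = (0.0002525)² × 15 = 0.0000009565 W
Part 4:
  Power in each resistor, P = (ΔV)²/R:
    P_R1 = (5 - 0.003788)²/18000 = 0.001387 W
    P_R2 = (0.003788 - 0)²/15 = 0.0000009565 W
    P_R3 = (0.003788 - 0.003758)²/1.2 = 0.0000000007531 W
    P_R4 = (0 - 0.003758)²/150 = 0.00000009413 W
  P_total = P_R1 + P_R2 + P_R3 + P_R4 = 0.001388 W

Final answers:
1. V_1 = 0.003788 V
2. I_R4 = 2.505e-05 A
3. P_R2 = 9.565e-07 W
4. P_total = 0.001388 W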